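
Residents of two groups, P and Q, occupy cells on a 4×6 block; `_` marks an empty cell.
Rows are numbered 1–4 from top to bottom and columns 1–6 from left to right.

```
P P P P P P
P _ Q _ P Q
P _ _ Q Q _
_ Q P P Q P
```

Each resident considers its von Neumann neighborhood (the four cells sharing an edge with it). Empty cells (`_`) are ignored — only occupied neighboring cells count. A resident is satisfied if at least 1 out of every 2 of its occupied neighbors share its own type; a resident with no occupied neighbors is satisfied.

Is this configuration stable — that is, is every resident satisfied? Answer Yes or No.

(1,1)P 2/2 satisfied
(1,2)P 2/2 satisfied
(1,3)P 2/3 satisfied
(1,4)P 2/2 satisfied
(1,5)P 3/3 satisfied
(1,6)P 1/2 satisfied
(2,1)P 2/2 satisfied
(2,3)Q 0/1 not
(2,5)P 1/3 not
(2,6)Q 0/2 not
(3,1)P 1/1 satisfied
(3,4)Q 1/2 satisfied
(3,5)Q 2/3 satisfied
(4,2)Q 0/1 not
(4,3)P 1/2 satisfied
(4,4)P 1/3 not
(4,5)Q 1/3 not
(4,6)P 0/1 not
For instance (2,3) has only 0/1 same-type neighbors, below 1/2.

No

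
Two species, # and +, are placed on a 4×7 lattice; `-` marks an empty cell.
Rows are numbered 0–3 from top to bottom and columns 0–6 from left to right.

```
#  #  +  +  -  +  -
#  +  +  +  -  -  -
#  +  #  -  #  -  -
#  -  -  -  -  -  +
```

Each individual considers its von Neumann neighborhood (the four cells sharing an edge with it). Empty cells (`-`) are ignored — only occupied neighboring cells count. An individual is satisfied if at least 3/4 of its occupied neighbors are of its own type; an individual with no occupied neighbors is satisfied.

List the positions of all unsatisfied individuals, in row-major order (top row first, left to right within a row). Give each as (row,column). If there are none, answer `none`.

(0,0)# 2/2 ✓
(0,1)# 1/3 ✗
(0,2)+ 2/3 ✗
(0,3)+ 2/2 ✓
(0,5)+ 0/0 ✓
(1,0)# 2/3 ✗
(1,1)+ 2/4 ✗
(1,2)+ 3/4 ✓
(1,3)+ 2/2 ✓
(2,0)# 2/3 ✗
(2,1)+ 1/3 ✗
(2,2)# 0/2 ✗
(2,4)# 0/0 ✓
(3,0)# 1/1 ✓
(3,6)+ 0/0 ✓

(0,1), (0,2), (1,0), (1,1), (2,0), (2,1), (2,2)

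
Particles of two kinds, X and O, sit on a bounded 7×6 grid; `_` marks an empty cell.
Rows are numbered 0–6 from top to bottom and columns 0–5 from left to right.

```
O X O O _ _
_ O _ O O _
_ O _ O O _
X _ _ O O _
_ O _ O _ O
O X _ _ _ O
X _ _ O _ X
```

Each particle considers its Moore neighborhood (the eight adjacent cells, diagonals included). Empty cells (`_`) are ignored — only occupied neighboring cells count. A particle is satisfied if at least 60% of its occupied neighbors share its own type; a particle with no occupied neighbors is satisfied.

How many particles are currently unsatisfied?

Row 0: (0,0)O 1/2 unhappy · (0,1)X 0/3 unhappy · (0,2)O 3/4 ok · (0,3)O 3/3 ok
Row 1: (1,1)O 3/4 ok · (1,3)O 5/5 ok · (1,4)O 4/4 ok
Row 2: (2,1)O 1/2 unhappy · (2,3)O 5/5 ok · (2,4)O 5/5 ok
Row 3: (3,0)X 0/2 unhappy · (3,3)O 4/4 ok · (3,4)O 5/5 ok
Row 4: (4,1)O 1/3 unhappy · (4,3)O 2/2 ok · (4,5)O 2/2 ok
Row 5: (5,0)O 1/3 unhappy · (5,1)X 1/3 unhappy · (5,5)O 1/2 unhappy
Row 6: (6,0)X 1/2 unhappy · (6,3)O 0/0 ok · (6,5)X 0/1 unhappy
Unsatisfied: (0,0), (0,1), (2,1), (3,0), (4,1), (5,0), (5,1), (5,5), (6,0), (6,5) — 10 in total.

10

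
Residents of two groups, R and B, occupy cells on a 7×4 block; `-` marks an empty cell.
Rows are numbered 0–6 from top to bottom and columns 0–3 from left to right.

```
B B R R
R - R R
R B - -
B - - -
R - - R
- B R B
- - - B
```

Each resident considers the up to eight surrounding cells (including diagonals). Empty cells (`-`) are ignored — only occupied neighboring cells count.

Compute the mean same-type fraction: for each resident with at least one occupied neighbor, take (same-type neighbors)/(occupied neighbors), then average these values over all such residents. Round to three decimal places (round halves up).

0.428

Row 0: (0,0)B 1/2 · (0,1)B 1/4 · (0,2)R 3/4 · (0,3)R 3/3
Row 1: (1,0)R 1/4 · (1,2)R 3/5 · (1,3)R 3/3
Row 2: (2,0)R 1/3 · (2,1)B 1/4
Row 3: (3,0)B 1/3
Row 4: (4,0)R 0/2 · (4,3)R 1/2
Row 5: (5,1)B 0/2 · (5,2)R 1/4 · (5,3)B 1/3
Row 6: (6,3)B 1/2
Sum over 16 residents: 1/2 + 1/4 + 3/4 + 3/3 + 1/4 + 3/5 + 3/3 + 1/3 + 1/4 + 1/3 + 0/2 + 1/2 + 0/2 + 1/4 + 1/3 + 1/2 = 137/20; mean = 137/20 ÷ 16 = 137/320 = 0.428125 → 0.428.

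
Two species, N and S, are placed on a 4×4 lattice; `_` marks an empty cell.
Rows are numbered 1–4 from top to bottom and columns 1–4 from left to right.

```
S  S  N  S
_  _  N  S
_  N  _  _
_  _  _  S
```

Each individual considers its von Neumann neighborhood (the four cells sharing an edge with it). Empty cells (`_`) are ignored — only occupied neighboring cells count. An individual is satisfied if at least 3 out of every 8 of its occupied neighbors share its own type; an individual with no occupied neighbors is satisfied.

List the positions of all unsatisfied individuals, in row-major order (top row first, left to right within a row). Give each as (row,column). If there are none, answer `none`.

Row 1: (1,1)S 1/1 ok · (1,2)S 1/2 ok · (1,3)N 1/3 unhappy · (1,4)S 1/2 ok
Row 2: (2,3)N 1/2 ok · (2,4)S 1/2 ok
Row 3: (3,2)N 0/0 ok
Row 4: (4,4)S 0/0 ok

(1,3)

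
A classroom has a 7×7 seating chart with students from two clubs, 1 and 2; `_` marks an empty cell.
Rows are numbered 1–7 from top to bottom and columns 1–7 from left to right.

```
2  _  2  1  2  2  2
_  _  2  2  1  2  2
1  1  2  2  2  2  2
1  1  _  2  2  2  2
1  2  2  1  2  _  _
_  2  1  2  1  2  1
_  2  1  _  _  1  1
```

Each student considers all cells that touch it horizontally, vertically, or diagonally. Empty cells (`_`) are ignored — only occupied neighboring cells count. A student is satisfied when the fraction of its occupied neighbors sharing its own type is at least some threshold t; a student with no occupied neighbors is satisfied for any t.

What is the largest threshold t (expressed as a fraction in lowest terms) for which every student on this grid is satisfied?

(1,1)2 — no occupied neighbors
(1,3)2 2/3
(1,4)1 1/5
(1,5)2 3/5
(1,6)2 4/5
(1,7)2 3/3
(2,3)2 4/6
(2,4)2 6/8
(2,5)1 1/8
(2,6)2 7/8
(2,7)2 5/5
(3,1)1 3/3
(3,2)1 3/5
(3,3)2 4/6
(3,4)2 6/7
(3,5)2 7/8
(3,6)2 7/8
(3,7)2 5/5
(4,1)1 4/5
(4,2)1 4/7
(4,4)2 6/7
(4,5)2 6/7
(4,6)2 6/6
(4,7)2 3/3
(5,1)1 2/4
(5,2)2 2/6
(5,3)2 4/7
(5,4)1 2/7
(5,5)2 5/7
(6,2)2 3/6
(6,3)1 2/7
(6,4)2 2/6
(6,5)1 2/5
(6,6)2 1/5
(6,7)1 2/3
(7,2)2 1/3
(7,3)1 1/4
(7,6)1 3/4
(7,7)1 2/3
The smallest same-type fraction is 1/8 at (2,5), which reduces to 1/8. Any threshold above that leaves this student unsatisfied.

1/8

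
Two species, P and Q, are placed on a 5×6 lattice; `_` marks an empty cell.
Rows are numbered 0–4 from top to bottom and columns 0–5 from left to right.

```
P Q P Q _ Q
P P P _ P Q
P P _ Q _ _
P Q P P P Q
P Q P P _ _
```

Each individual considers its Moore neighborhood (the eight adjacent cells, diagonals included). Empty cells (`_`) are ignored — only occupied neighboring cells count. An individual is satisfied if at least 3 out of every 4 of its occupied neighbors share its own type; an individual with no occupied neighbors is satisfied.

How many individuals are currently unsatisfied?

(0,0)P 2/3 ✗
(0,1)Q 0/5 ✗
(0,2)P 2/4 ✗
(0,3)Q 0/3 ✗
(0,5)Q 1/2 ✗
(1,0)P 4/5 ✓
(1,1)P 6/7 ✓
(1,2)P 3/6 ✗
(1,4)P 0/4 ✗
(1,5)Q 1/2 ✗
(2,0)P 4/5 ✓
(2,1)P 6/7 ✓
(2,3)Q 0/5 ✗
(3,0)P 3/5 ✗
(3,1)Q 1/7 ✗
(3,2)P 4/7 ✗
(3,3)P 4/5 ✓
(3,4)P 2/4 ✗
(3,5)Q 0/1 ✗
(4,0)P 1/3 ✗
(4,1)Q 1/5 ✗
(4,2)P 3/5 ✗
(4,3)P 4/4 ✓
Unsatisfied: (0,0), (0,1), (0,2), (0,3), (0,5), (1,2), (1,4), (1,5), (2,3), (3,0), (3,1), (3,2), (3,4), (3,5), (4,0), (4,1), (4,2) — 17 in total.

17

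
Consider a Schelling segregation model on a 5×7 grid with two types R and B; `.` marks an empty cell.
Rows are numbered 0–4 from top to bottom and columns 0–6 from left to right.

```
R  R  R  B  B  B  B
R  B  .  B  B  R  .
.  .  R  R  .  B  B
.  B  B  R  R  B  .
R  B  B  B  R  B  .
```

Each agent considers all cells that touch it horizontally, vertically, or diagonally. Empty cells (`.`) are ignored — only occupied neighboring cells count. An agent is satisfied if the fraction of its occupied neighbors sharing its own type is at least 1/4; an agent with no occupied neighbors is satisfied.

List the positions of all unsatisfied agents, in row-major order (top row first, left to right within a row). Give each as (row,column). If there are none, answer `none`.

(0,0)R 2/3 ✓
(0,1)R 3/4 ✓
(0,2)R 1/4 ✓
(0,3)B 3/4 ✓
(0,4)B 4/5 ✓
(0,5)B 3/4 ✓
(0,6)B 1/2 ✓
(1,0)R 2/3 ✓
(1,1)B 0/5 ✗
(1,3)B 3/6 ✓
(1,4)B 5/7 ✓
(1,5)R 0/6 ✗
(2,2)R 2/6 ✓
(2,3)R 3/6 ✓
(2,5)B 3/5 ✓
(2,6)B 2/3 ✓
(3,1)B 3/5 ✓
(3,2)B 4/7 ✓
(3,3)R 4/7 ✓
(3,4)R 3/7 ✓
(3,5)B 3/5 ✓
(4,0)R 0/2 ✗
(4,1)B 3/4 ✓
(4,2)B 4/5 ✓
(4,3)B 2/5 ✓
(4,4)R 2/5 ✓
(4,5)B 1/3 ✓

(1,1), (1,5), (4,0)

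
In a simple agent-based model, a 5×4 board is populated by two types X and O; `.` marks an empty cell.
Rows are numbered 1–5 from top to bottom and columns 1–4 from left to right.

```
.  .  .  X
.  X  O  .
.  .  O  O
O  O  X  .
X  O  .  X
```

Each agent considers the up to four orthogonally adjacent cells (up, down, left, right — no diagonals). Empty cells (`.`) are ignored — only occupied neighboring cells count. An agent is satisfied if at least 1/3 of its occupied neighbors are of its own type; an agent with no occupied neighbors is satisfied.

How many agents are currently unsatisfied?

(1,4)X 0/0 ok
(2,2)X 0/1 unhappy
(2,3)O 1/2 ok
(3,3)O 2/3 ok
(3,4)O 1/1 ok
(4,1)O 1/2 ok
(4,2)O 2/3 ok
(4,3)X 0/2 unhappy
(5,1)X 0/2 unhappy
(5,2)O 1/2 ok
(5,4)X 0/0 ok
Unsatisfied: (2,2), (4,3), (5,1) — 3 in total.

3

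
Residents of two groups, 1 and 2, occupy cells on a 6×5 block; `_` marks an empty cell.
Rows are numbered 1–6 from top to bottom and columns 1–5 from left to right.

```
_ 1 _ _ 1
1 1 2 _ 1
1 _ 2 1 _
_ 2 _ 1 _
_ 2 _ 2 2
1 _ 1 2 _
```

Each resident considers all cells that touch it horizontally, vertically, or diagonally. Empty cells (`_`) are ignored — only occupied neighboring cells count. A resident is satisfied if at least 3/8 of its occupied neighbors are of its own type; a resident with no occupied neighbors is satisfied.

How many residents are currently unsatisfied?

Row 1: (1,2)1 2/3 ok · (1,5)1 1/1 ok
Row 2: (2,1)1 3/3 ok · (2,2)1 3/5 ok · (2,3)2 1/4 unhappy · (2,5)1 2/2 ok
Row 3: (3,1)1 2/3 ok · (3,3)2 2/5 ok · (3,4)1 2/4 ok
Row 4: (4,2)2 2/3 ok · (4,4)1 1/4 unhappy
Row 5: (5,2)2 1/3 unhappy · (5,4)2 2/4 ok · (5,5)2 2/3 ok
Row 6: (6,1)1 0/1 unhappy · (6,3)1 0/3 unhappy · (6,4)2 2/3 ok
Unsatisfied: (2,3), (4,4), (5,2), (6,1), (6,3) — 5 in total.

5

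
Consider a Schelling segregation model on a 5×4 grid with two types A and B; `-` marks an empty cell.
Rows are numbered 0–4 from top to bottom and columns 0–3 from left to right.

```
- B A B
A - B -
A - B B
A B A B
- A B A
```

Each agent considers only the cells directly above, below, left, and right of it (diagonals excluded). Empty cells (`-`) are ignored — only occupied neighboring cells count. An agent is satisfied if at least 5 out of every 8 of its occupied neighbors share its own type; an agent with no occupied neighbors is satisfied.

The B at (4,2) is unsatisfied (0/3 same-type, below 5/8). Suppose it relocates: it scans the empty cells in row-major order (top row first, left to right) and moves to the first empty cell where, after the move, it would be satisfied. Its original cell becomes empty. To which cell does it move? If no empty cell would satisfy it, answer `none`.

(1,1)

Vacating (4,2). Empty cells in order:
  (0,0): 1/2 same-type → still unsatisfied.
  (1,1): 2/3 same-type → satisfied — stop here.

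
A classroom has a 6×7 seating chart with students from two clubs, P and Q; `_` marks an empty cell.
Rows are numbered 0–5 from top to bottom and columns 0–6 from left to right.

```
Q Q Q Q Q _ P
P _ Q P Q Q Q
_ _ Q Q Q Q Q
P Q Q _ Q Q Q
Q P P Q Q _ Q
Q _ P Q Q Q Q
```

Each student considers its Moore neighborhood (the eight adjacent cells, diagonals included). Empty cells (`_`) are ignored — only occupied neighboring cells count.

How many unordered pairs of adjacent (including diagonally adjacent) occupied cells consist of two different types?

24

Scan each occupied cell's neighbors to the right and below (and the two forward diagonals) so each pair is counted once.
From row 0: 7 unlike of 17 pairs (running 7/17).
From row 1: 5 unlike of 17 pairs (running 12/34).
From row 2: 0 unlike of 15 pairs (running 12/49).
From row 3: 6 unlike of 17 pairs (running 18/66).
From row 4: 5 unlike of 17 pairs (running 23/83).
From row 5: 1 unlike of 4 pairs (running 24/87).
Total adjacent occupied pairs: 87; unlike-type pairs: 24.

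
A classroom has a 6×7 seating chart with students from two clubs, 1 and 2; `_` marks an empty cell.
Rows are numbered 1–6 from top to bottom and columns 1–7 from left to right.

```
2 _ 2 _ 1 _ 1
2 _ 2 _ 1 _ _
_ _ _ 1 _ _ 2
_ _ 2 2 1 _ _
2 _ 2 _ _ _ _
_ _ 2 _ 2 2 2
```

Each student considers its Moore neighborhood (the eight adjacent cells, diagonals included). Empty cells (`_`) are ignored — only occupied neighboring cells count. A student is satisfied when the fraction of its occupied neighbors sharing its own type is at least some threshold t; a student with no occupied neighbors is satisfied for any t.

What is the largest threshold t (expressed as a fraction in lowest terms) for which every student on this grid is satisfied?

2/5

(1,1)2 1/1
(1,3)2 1/1
(1,5)1 1/1
(1,7)1 — no occupied neighbors
(2,1)2 1/1
(2,3)2 1/2
(2,5)1 2/2
(3,4)1 2/5
(3,7)2 — no occupied neighbors
(4,3)2 2/3
(4,4)2 2/4
(4,5)1 1/2
(5,1)2 — no occupied neighbors
(5,3)2 3/3
(6,3)2 1/1
(6,5)2 1/1
(6,6)2 2/2
(6,7)2 1/1
The smallest same-type fraction is 2/5 at (3,4), which reduces to 2/5. Any threshold above that leaves this student unsatisfied.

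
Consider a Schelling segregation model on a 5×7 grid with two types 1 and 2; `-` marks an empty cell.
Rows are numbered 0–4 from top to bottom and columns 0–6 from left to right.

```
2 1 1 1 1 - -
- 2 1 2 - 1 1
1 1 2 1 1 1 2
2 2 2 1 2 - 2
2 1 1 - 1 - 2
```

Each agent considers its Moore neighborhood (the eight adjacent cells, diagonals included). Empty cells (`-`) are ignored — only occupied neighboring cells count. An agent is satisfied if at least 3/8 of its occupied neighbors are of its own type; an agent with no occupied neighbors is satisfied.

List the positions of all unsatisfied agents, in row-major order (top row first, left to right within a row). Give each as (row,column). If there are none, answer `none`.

Row 0: (0,0)2 1/2 ok · (0,1)1 2/4 ok · (0,2)1 3/5 ok · (0,3)1 3/4 ok · (0,4)1 2/3 ok
Row 1: (1,1)2 2/7 unhappy · (1,2)1 5/8 ok · (1,3)2 1/7 unhappy · (1,5)1 4/5 ok · (1,6)1 2/3 ok
Row 2: (2,0)1 1/4 unhappy · (2,1)1 2/7 unhappy · (2,2)2 4/8 ok · (2,3)1 3/7 ok · (2,4)1 4/6 ok · (2,5)1 3/6 ok · (2,6)2 1/4 unhappy
Row 3: (3,0)2 2/5 ok · (3,1)2 4/8 ok · (3,2)2 2/7 unhappy · (3,3)1 4/7 ok · (3,4)2 0/5 unhappy · (3,6)2 2/3 ok
Row 4: (4,0)2 2/3 ok · (4,1)1 1/5 unhappy · (4,2)1 2/4 ok · (4,4)1 1/2 ok · (4,6)2 1/1 ok

(1,1), (1,3), (2,0), (2,1), (2,6), (3,2), (3,4), (4,1)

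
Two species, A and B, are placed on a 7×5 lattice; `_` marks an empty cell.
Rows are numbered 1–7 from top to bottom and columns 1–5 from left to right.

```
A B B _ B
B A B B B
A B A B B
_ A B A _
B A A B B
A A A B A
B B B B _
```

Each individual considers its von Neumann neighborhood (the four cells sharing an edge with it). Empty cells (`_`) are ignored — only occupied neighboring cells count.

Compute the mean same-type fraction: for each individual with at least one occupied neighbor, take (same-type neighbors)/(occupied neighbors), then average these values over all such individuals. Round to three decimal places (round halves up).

(1,1)A 0/2
(1,2)B 1/3
(1,3)B 2/2
(1,5)B 1/1
(2,1)B 0/3
(2,2)A 0/4
(2,3)B 2/4
(2,4)B 3/3
(2,5)B 3/3
(3,1)A 0/2
(3,2)B 0/4
(3,3)A 0/4
(3,4)B 2/4
(3,5)B 2/2
(4,2)A 1/3
(4,3)B 0/4
(4,4)A 0/3
(5,1)B 0/2
(5,2)A 3/4
(5,3)A 2/4
(5,4)B 2/4
(5,5)B 1/2
(6,1)A 1/3
(6,2)A 3/4
(6,3)A 2/4
(6,4)B 2/4
(6,5)A 0/2
(7,1)B 1/2
(7,2)B 2/3
(7,3)B 2/3
(7,4)B 2/2
Sum over 31 individuals: 0/2 + 1/3 + 2/2 + 1/1 + 0/3 + 0/4 + 2/4 + 3/3 + 3/3 + 0/2 + 0/4 + 0/4 + 2/4 + 2/2 + 1/3 + 0/4 + 0/3 + 0/2 + 3/4 + 2/4 + 2/4 + 1/2 + 1/3 + 3/4 + 2/4 + 2/4 + 0/2 + 1/2 + 2/3 + 2/3 + 2/2 = 83/6; mean = 83/6 ÷ 31 = 83/186 = 0.446236… → 0.446.

0.446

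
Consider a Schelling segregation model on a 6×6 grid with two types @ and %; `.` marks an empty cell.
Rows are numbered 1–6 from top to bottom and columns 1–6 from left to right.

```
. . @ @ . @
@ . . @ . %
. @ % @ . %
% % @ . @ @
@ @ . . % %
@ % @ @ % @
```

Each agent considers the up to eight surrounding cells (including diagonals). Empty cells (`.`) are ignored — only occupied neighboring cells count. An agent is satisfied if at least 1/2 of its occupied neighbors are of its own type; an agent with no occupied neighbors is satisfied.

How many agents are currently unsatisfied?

14

Row 1: (1,3)@ 2/2 satisfied · (1,4)@ 2/2 satisfied · (1,6)@ 0/1 not
Row 2: (2,1)@ 1/1 satisfied · (2,4)@ 3/4 satisfied · (2,6)% 1/2 satisfied
Row 3: (3,2)@ 2/5 not · (3,3)% 1/5 not · (3,4)@ 3/4 satisfied · (3,6)% 1/3 not
Row 4: (4,1)% 1/4 not · (4,2)% 2/6 not · (4,3)@ 3/5 satisfied · (4,5)@ 2/5 not · (4,6)@ 1/4 not
Row 5: (5,1)@ 2/5 not · (5,2)@ 4/7 satisfied · (5,5)% 2/6 not · (5,6)% 2/5 not
Row 6: (6,1)@ 2/3 satisfied · (6,2)% 0/4 not · (6,3)@ 2/3 satisfied · (6,4)@ 1/3 not · (6,5)% 2/4 satisfied · (6,6)@ 0/3 not
Unsatisfied: (1,6), (3,2), (3,3), (3,6), (4,1), (4,2), (4,5), (4,6), (5,1), (5,5), (5,6), (6,2), (6,4), (6,6) — 14 in total.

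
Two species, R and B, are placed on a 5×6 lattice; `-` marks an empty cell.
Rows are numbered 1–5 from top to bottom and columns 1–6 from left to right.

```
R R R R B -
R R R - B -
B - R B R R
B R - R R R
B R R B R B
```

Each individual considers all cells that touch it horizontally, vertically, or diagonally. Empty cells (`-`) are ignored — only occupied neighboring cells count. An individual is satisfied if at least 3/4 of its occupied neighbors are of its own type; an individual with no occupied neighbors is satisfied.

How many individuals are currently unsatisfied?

Row 1: (1,1)R 3/3 satisfied · (1,2)R 5/5 satisfied · (1,3)R 4/4 satisfied · (1,4)R 2/4 not · (1,5)B 1/2 not
Row 2: (2,1)R 3/4 satisfied · (2,2)R 6/7 satisfied · (2,3)R 5/6 satisfied · (2,5)B 2/5 not
Row 3: (3,1)B 1/4 not · (3,3)R 4/5 satisfied · (3,4)B 1/6 not · (3,5)R 4/6 not · (3,6)R 3/4 satisfied
Row 4: (4,1)B 2/4 not · (4,2)R 3/6 not · (4,4)R 5/7 not · (4,5)R 5/8 not · (4,6)R 4/5 satisfied
Row 5: (5,1)B 1/3 not · (5,2)R 2/4 not · (5,3)R 3/4 satisfied · (5,4)B 0/4 not · (5,5)R 3/5 not · (5,6)B 0/3 not
Unsatisfied: (1,4), (1,5), (2,5), (3,1), (3,4), (3,5), (4,1), (4,2), (4,4), (4,5), (5,1), (5,2), (5,4), (5,5), (5,6) — 15 in total.

15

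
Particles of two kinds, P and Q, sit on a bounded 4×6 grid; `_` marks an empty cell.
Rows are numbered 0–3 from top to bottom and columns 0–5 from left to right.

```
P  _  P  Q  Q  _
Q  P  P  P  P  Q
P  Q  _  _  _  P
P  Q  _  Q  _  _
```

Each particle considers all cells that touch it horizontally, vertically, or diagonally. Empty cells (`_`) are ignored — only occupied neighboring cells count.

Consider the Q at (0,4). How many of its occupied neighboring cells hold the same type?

2

Occupied neighbors of (0,4): (0,3)=Q, (1,3)=P, (1,4)=P, (1,5)=Q.
Same type (Q): 2 of 4.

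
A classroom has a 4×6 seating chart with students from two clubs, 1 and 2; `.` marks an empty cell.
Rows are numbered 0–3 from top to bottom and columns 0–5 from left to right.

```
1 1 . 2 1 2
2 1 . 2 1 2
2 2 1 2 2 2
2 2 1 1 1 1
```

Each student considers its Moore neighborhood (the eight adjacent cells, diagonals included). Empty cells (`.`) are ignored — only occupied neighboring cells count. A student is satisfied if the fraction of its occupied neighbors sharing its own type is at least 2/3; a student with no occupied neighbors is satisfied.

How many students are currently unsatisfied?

18

(0,0)1 2/3 satisfied
(0,1)1 2/3 satisfied
(0,3)2 1/3 not
(0,4)1 1/5 not
(0,5)2 1/3 not
(1,0)2 2/5 not
(1,1)1 3/6 not
(1,3)2 3/6 not
(1,4)1 1/8 not
(1,5)2 3/5 not
(2,0)2 4/5 satisfied
(2,1)2 4/7 not
(2,2)1 3/7 not
(2,3)2 2/7 not
(2,4)2 4/8 not
(2,5)2 2/5 not
(3,0)2 3/3 satisfied
(3,1)2 3/5 not
(3,2)1 2/5 not
(3,3)1 3/5 not
(3,4)1 2/5 not
(3,5)1 1/3 not
Unsatisfied: (0,3), (0,4), (0,5), (1,0), (1,1), (1,3), (1,4), (1,5), (2,1), (2,2), (2,3), (2,4), (2,5), (3,1), (3,2), (3,3), (3,4), (3,5) — 18 in total.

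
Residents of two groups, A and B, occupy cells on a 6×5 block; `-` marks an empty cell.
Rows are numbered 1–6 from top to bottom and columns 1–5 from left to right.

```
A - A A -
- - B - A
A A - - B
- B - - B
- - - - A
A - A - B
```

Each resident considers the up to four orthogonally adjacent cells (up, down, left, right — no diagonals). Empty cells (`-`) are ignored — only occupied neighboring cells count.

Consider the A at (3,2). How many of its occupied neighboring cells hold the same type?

Occupied neighbors of (3,2): (4,2)=B, (3,1)=A.
Same type (A): 1 of 2.

1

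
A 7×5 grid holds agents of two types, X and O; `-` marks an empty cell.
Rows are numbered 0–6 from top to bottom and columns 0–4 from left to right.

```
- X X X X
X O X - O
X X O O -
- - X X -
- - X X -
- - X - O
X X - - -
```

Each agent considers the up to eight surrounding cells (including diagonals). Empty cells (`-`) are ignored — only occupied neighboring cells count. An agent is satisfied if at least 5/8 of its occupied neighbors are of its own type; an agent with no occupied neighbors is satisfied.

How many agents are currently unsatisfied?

8

Row 0: (0,1)X 3/4 ok · (0,2)X 3/4 ok · (0,3)X 3/4 ok · (0,4)X 1/2 unhappy
Row 1: (1,0)X 3/4 ok · (1,1)O 1/7 unhappy · (1,2)X 4/7 unhappy · (1,4)O 1/3 unhappy
Row 2: (2,0)X 2/3 ok · (2,1)X 4/6 ok · (2,2)O 2/6 unhappy · (2,3)O 2/5 unhappy
Row 3: (3,2)X 4/6 ok · (3,3)X 3/5 unhappy
Row 4: (4,2)X 4/4 ok · (4,3)X 4/5 ok
Row 5: (5,2)X 3/3 ok · (5,4)O 0/1 unhappy
Row 6: (6,0)X 1/1 ok · (6,1)X 2/2 ok
Unsatisfied: (0,4), (1,1), (1,2), (1,4), (2,2), (2,3), (3,3), (5,4) — 8 in total.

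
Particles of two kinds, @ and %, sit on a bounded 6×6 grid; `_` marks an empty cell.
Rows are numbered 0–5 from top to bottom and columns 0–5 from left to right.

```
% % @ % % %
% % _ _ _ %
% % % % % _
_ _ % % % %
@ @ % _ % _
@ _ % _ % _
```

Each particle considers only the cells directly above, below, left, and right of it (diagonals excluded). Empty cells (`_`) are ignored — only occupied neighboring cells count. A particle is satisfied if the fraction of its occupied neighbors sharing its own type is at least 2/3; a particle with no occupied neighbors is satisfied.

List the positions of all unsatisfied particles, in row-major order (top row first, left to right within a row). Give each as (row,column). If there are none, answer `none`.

(0,2), (0,3), (4,1)

Row 0: (0,0)% 2/2 ok · (0,1)% 2/3 ok · (0,2)@ 0/2 unhappy · (0,3)% 1/2 unhappy · (0,4)% 2/2 ok · (0,5)% 2/2 ok
Row 1: (1,0)% 3/3 ok · (1,1)% 3/3 ok · (1,5)% 1/1 ok
Row 2: (2,0)% 2/2 ok · (2,1)% 3/3 ok · (2,2)% 3/3 ok · (2,3)% 3/3 ok · (2,4)% 2/2 ok
Row 3: (3,2)% 3/3 ok · (3,3)% 3/3 ok · (3,4)% 4/4 ok · (3,5)% 1/1 ok
Row 4: (4,0)@ 2/2 ok · (4,1)@ 1/2 unhappy · (4,2)% 2/3 ok · (4,4)% 2/2 ok
Row 5: (5,0)@ 1/1 ok · (5,2)% 1/1 ok · (5,4)% 1/1 ok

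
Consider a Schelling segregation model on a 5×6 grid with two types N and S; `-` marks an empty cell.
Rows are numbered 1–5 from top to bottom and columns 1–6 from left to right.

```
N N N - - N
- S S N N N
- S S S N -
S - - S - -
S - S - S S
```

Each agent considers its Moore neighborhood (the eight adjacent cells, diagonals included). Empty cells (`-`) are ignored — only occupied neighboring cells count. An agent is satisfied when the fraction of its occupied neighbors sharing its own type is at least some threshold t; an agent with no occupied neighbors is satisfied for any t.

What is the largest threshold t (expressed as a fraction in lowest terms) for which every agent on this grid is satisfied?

1/2

Row 1: (1,1)N 1/2 · (1,2)N 2/4 · (1,3)N 2/4 · (1,6)N 2/2
Row 2: (2,2)S 3/6 · (2,3)S 4/7 · (2,4)N 3/6 · (2,5)N 4/5 · (2,6)N 3/3
Row 3: (3,2)S 4/4 · (3,3)S 5/6 · (3,4)S 3/6 · (3,5)N 3/5
Row 4: (4,1)S 2/2 · (4,4)S 4/5
Row 5: (5,1)S 1/1 · (5,3)S 1/1 · (5,5)S 2/2 · (5,6)S 1/1
The smallest same-type fraction is 1/2 at (1,1), which reduces to 1/2. Any threshold above that leaves this agent unsatisfied.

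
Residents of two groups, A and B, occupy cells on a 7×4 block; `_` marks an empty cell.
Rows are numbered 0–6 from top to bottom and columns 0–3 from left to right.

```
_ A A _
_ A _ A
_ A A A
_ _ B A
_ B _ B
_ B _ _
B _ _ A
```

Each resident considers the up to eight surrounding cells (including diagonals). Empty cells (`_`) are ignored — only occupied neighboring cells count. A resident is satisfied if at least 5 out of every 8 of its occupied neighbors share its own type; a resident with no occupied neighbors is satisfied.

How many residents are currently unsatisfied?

(0,1)A 2/2 ✓
(0,2)A 3/3 ✓
(1,1)A 4/4 ✓
(1,3)A 3/3 ✓
(2,1)A 2/3 ✓
(2,2)A 5/6 ✓
(2,3)A 3/4 ✓
(3,2)B 2/6 ✗
(3,3)A 2/4 ✗
(4,1)B 2/2 ✓
(4,3)B 1/2 ✗
(5,1)B 2/2 ✓
(6,0)B 1/1 ✓
(6,3)A 0/0 ✓
Unsatisfied: (3,2), (3,3), (4,3) — 3 in total.

3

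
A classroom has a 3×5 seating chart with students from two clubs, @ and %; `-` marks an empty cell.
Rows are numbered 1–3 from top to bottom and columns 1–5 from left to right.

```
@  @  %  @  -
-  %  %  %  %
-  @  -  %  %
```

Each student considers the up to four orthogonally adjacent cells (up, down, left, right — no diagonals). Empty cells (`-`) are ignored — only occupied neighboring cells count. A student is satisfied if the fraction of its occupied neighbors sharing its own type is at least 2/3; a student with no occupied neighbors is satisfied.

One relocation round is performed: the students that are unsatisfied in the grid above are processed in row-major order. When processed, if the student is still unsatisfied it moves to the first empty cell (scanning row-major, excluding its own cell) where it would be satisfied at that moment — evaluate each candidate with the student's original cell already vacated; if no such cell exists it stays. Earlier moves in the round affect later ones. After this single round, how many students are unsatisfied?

1

Initially unsatisfied (in order): (1,2), (1,3), (1,4), (2,2), (3,2).
  (1,2) → (3,1).
  (1,3) → (3,3).
  (1,4) → (2,1).
  (2,2) → (1,3).
  (3,2): no empty cell satisfies it; stays.
Resulting grid:
@ - % - -
@ - % % %
@ @ % % %
Unsatisfied now: (3,2).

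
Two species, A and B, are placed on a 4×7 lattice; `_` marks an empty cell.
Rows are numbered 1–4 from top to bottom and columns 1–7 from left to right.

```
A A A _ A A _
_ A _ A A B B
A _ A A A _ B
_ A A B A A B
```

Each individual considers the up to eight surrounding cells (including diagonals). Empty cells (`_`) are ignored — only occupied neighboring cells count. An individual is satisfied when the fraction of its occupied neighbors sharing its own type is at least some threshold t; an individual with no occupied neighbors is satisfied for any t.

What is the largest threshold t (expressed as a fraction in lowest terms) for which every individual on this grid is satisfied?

Row 1: (1,1)A 2/2 · (1,2)A 3/3 · (1,3)A 3/3 · (1,5)A 3/4 · (1,6)A 2/4
Row 2: (2,2)A 5/5 · (2,4)A 6/6 · (2,5)A 5/6 · (2,6)B 2/6 · (2,7)B 2/3
Row 3: (3,1)A 2/2 · (3,3)A 5/6 · (3,4)A 6/7 · (3,5)A 5/7 · (3,7)B 3/4
Row 4: (4,2)A 3/3 · (4,3)A 3/4 · (4,4)B 0/5 · (4,5)A 3/4 · (4,6)A 2/4 · (4,7)B 1/2
The smallest same-type fraction is 0/5 at (4,4), which reduces to 0/1. Any threshold above that leaves this individual unsatisfied.

0/1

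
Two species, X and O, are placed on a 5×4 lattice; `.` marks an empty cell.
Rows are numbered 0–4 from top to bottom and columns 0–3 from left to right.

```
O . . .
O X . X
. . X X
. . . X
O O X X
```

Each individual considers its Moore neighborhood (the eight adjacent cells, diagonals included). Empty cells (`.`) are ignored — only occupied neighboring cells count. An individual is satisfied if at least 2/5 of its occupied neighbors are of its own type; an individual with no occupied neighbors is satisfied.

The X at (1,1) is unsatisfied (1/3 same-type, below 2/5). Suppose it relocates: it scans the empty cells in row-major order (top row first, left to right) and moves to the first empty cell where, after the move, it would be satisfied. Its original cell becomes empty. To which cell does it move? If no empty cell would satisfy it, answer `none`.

(0,2)

Vacating (1,1). Empty cells in order:
  (0,1): 0/2 same-type → still unsatisfied.
  (0,2): 1/1 same-type → satisfied — stop here.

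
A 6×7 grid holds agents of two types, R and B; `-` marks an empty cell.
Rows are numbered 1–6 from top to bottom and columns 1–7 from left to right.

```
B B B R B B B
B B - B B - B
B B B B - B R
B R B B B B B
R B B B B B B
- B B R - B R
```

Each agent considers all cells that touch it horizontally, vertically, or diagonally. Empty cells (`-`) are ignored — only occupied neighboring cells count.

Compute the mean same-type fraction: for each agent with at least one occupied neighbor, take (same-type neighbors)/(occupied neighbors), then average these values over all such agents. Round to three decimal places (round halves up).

0.727

Row 1: (1,1)B 3/3 · (1,2)B 4/4 · (1,3)B 3/4 · (1,4)R 0/4 · (1,5)B 3/4 · (1,6)B 4/4 · (1,7)B 2/2
Row 2: (2,1)B 5/5 · (2,2)B 7/7 · (2,4)B 5/6 · (2,5)B 5/6 · (2,7)B 3/4
Row 3: (3,1)B 4/5 · (3,2)B 6/7 · (3,3)B 6/7 · (3,4)B 6/6 · (3,6)B 5/6 · (3,7)R 0/4
Row 4: (4,1)B 3/5 · (4,2)R 1/8 · (4,3)B 7/8 · (4,4)B 7/7 · (4,5)B 7/7 · (4,6)B 6/7 · (4,7)B 4/5
Row 5: (5,1)R 1/4 · (5,2)B 5/7 · (5,3)B 6/8 · (5,4)B 6/7 · (5,5)B 6/7 · (5,6)B 6/7 · (5,7)B 4/5
Row 6: (6,2)B 3/4 · (6,3)B 4/5 · (6,4)R 0/4 · (6,6)B 3/4 · (6,7)R 0/3
Sum over 37 agents: 3/3 + 4/4 + 3/4 + 0/4 + 3/4 + 4/4 + 2/2 + 5/5 + 7/7 + 5/6 + 5/6 + 3/4 + 4/5 + 6/7 + 6/7 + 6/6 + 5/6 + 0/4 + 3/5 + 1/8 + 7/8 + 7/7 + 7/7 + 6/7 + 4/5 + 1/4 + 5/7 + 6/8 + 6/7 + 6/7 + 6/7 + 4/5 + 3/4 + 4/5 + 0/4 + 3/4 + 0/3 = 3767/140; mean = 3767/140 ÷ 37 = 3767/5180 = 0.727220… → 0.727.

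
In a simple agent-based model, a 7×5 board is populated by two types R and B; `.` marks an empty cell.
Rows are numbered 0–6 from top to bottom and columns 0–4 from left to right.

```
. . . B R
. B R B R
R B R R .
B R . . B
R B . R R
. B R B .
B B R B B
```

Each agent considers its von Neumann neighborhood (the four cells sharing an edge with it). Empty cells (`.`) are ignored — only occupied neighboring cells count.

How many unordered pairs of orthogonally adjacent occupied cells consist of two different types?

Scan each occupied cell's neighbors to the right and below so each pair is counted once.
From row 0: 1 unlike of 3 pairs (running 1/3).
From row 1: 4 unlike of 6 pairs (running 5/9).
From row 2: 4 unlike of 5 pairs (running 9/14).
From row 3: 4 unlike of 4 pairs (running 13/18).
From row 4: 2 unlike of 4 pairs (running 15/22).
From row 5: 2 unlike of 5 pairs (running 17/27).
From row 6: 2 unlike of 4 pairs (running 19/31).
Total adjacent occupied pairs: 31; unlike-type pairs: 19.

19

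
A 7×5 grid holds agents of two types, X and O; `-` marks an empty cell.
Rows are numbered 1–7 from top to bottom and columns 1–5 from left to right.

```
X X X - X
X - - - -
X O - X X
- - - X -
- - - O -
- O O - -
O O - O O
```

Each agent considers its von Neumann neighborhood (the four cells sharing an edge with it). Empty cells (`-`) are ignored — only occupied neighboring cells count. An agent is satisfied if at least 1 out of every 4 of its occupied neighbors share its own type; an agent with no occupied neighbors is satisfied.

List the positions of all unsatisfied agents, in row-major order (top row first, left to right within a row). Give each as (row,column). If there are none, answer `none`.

Row 1: (1,1)X 2/2 satisfied · (1,2)X 2/2 satisfied · (1,3)X 1/1 satisfied · (1,5)X 0/0 satisfied
Row 2: (2,1)X 2/2 satisfied
Row 3: (3,1)X 1/2 satisfied · (3,2)O 0/1 not · (3,4)X 2/2 satisfied · (3,5)X 1/1 satisfied
Row 4: (4,4)X 1/2 satisfied
Row 5: (5,4)O 0/1 not
Row 6: (6,2)O 2/2 satisfied · (6,3)O 1/1 satisfied
Row 7: (7,1)O 1/1 satisfied · (7,2)O 2/2 satisfied · (7,4)O 1/1 satisfied · (7,5)O 1/1 satisfied

(3,2), (5,4)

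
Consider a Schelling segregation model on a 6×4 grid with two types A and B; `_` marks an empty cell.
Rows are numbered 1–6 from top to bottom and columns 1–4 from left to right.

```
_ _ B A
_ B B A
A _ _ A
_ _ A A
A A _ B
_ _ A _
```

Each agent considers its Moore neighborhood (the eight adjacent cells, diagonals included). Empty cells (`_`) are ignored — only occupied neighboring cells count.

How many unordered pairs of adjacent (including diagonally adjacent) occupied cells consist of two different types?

9

Scan each occupied cell's neighbors to the right and below (and the two forward diagonals) so each pair is counted once.
Row 1: B(1,3)–A(1,4)≠ B(1,3)–B(2,3)= B(1,3)–A(2,4)≠ B(1,3)–B(2,2)= A(1,4)–A(2,4)= A(1,4)–B(2,3)≠  → 3/6 unlike.
Row 2: B(2,2)–B(2,3)= B(2,2)–A(3,1)≠ B(2,3)–A(2,4)≠ B(2,3)–A(3,4)≠ A(2,4)–A(3,4)=  → 3/5 unlike.
Row 3: A(3,4)–A(4,4)= A(3,4)–A(4,3)=  → 0/2 unlike.
Row 4: A(4,3)–A(4,4)= A(4,3)–B(5,4)≠ A(4,3)–A(5,2)= A(4,4)–B(5,4)≠  → 2/4 unlike.
Row 5: A(5,1)–A(5,2)= A(5,2)–A(6,3)= B(5,4)–A(6,3)≠  → 1/3 unlike.
Total adjacent occupied pairs: 20; unlike-type pairs: 9.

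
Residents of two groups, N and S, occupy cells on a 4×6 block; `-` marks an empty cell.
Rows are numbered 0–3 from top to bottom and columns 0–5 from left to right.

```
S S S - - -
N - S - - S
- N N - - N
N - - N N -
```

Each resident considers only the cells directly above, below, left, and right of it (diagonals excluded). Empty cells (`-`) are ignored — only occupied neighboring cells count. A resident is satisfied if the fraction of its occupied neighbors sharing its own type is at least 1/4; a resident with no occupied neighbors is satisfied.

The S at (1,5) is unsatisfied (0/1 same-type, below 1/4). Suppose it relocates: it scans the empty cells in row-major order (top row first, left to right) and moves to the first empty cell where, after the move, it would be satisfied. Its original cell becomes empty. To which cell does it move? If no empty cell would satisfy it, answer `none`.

(0,3)

Vacating (1,5). Empty cells in order:
  (0,3): 1/1 same-type → satisfied — stop here.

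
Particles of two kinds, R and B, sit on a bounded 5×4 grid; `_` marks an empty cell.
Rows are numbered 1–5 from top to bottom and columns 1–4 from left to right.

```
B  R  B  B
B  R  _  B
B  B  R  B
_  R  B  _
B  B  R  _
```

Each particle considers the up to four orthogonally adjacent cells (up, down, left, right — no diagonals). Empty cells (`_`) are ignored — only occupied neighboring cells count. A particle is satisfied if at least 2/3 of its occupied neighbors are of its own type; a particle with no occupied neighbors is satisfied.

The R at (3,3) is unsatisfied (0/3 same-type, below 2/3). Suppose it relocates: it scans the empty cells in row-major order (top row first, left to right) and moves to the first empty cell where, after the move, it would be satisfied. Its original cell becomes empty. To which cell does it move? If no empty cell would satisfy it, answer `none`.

Vacating (3,3). Empty cells in order:
  (2,3): 1/3 same-type → still unsatisfied.
  (4,1): 1/3 same-type → still unsatisfied.
  (4,4): 0/2 same-type → still unsatisfied.
  (5,4): 1/1 same-type → satisfied — stop here.

(5,4)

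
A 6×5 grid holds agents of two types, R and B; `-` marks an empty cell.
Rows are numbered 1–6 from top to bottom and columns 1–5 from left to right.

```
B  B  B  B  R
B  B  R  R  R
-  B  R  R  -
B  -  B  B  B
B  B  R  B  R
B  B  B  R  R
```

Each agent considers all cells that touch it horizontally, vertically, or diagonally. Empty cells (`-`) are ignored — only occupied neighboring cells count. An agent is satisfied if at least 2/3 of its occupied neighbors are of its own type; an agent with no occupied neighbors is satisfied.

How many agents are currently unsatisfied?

13

(1,1)B 3/3 ✓
(1,2)B 4/5 ✓
(1,3)B 3/5 ✗
(1,4)B 1/5 ✗
(1,5)R 2/3 ✓
(2,1)B 4/4 ✓
(2,2)B 5/7 ✓
(2,3)R 3/8 ✗
(2,4)R 5/7 ✓
(2,5)R 3/4 ✓
(3,2)B 4/6 ✓
(3,3)R 3/7 ✗
(3,4)R 4/7 ✗
(4,1)B 3/3 ✓
(4,3)B 4/7 ✗
(4,4)B 3/7 ✗
(4,5)B 2/4 ✗
(5,1)B 4/4 ✓
(5,2)B 6/7 ✓
(5,3)R 1/7 ✗
(5,4)B 4/8 ✗
(5,5)R 2/5 ✗
(6,1)B 3/3 ✓
(6,2)B 4/5 ✓
(6,3)B 3/5 ✗
(6,4)R 3/5 ✗
(6,5)R 2/3 ✓
Unsatisfied: (1,3), (1,4), (2,3), (3,3), (3,4), (4,3), (4,4), (4,5), (5,3), (5,4), (5,5), (6,3), (6,4) — 13 in total.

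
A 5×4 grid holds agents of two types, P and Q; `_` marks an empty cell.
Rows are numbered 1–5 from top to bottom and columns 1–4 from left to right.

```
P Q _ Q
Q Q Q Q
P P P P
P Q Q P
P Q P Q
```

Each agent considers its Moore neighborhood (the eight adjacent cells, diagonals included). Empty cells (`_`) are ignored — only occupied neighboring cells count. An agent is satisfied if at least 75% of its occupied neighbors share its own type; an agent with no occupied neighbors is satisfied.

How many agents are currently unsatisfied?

17

Row 1: (1,1)P 0/3 not · (1,2)Q 3/4 satisfied · (1,4)Q 2/2 satisfied
Row 2: (2,1)Q 2/5 not · (2,2)Q 3/7 not · (2,3)Q 4/7 not · (2,4)Q 2/4 not
Row 3: (3,1)P 2/5 not · (3,2)P 3/8 not · (3,3)P 3/8 not · (3,4)P 2/5 not
Row 4: (4,1)P 3/5 not · (4,2)Q 2/8 not · (4,3)Q 3/8 not · (4,4)P 3/5 not
Row 5: (5,1)P 1/3 not · (5,2)Q 2/5 not · (5,3)P 1/5 not · (5,4)Q 1/3 not
Unsatisfied: (1,1), (2,1), (2,2), (2,3), (2,4), (3,1), (3,2), (3,3), (3,4), (4,1), (4,2), (4,3), (4,4), (5,1), (5,2), (5,3), (5,4) — 17 in total.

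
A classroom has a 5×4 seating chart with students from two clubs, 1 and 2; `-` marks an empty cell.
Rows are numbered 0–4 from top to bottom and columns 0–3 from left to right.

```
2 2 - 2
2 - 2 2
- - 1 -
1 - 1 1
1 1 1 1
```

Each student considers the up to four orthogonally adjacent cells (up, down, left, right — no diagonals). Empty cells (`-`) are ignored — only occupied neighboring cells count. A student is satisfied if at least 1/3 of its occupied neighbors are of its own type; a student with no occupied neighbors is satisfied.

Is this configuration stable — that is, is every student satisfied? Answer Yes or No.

Row 0: (0,0)2 2/2 ✓ · (0,1)2 1/1 ✓ · (0,3)2 1/1 ✓
Row 1: (1,0)2 1/1 ✓ · (1,2)2 1/2 ✓ · (1,3)2 2/2 ✓
Row 2: (2,2)1 1/2 ✓
Row 3: (3,0)1 1/1 ✓ · (3,2)1 3/3 ✓ · (3,3)1 2/2 ✓
Row 4: (4,0)1 2/2 ✓ · (4,1)1 2/2 ✓ · (4,2)1 3/3 ✓ · (4,3)1 2/2 ✓
All meet the threshold, so the configuration is stable.

Yes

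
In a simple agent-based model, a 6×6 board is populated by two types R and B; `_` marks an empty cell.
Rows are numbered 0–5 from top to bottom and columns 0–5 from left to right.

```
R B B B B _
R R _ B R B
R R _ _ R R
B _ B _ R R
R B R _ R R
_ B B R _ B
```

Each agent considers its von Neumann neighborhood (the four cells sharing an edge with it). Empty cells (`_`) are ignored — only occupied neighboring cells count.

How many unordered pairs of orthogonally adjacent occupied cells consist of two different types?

Scan each occupied cell's neighbors to the right and below so each pair is counted once.
Row 0: R(0,0)–B(0,1)≠ R(0,0)–R(1,0)= B(0,1)–B(0,2)= B(0,1)–R(1,1)≠ B(0,2)–B(0,3)= B(0,3)–B(0,4)= B(0,3)–B(1,3)= B(0,4)–R(1,4)≠  → 3/8 unlike.
Row 1: R(1,0)–R(1,1)= R(1,0)–R(2,0)= R(1,1)–R(2,1)= B(1,3)–R(1,4)≠ R(1,4)–B(1,5)≠ R(1,4)–R(2,4)= B(1,5)–R(2,5)≠  → 3/7 unlike.
Row 2: R(2,0)–R(2,1)= R(2,0)–B(3,0)≠ R(2,4)–R(2,5)= R(2,4)–R(3,4)= R(2,5)–R(3,5)=  → 1/5 unlike.
Row 3: B(3,0)–R(4,0)≠ B(3,2)–R(4,2)≠ R(3,4)–R(3,5)= R(3,4)–R(4,4)= R(3,5)–R(4,5)=  → 2/5 unlike.
Row 4: R(4,0)–B(4,1)≠ B(4,1)–R(4,2)≠ B(4,1)–B(5,1)= R(4,2)–B(5,2)≠ R(4,4)–R(4,5)= R(4,5)–B(5,5)≠  → 4/6 unlike.
Row 5: B(5,1)–B(5,2)= B(5,2)–R(5,3)≠  → 1/2 unlike.
Total adjacent occupied pairs: 33; unlike-type pairs: 14.

14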